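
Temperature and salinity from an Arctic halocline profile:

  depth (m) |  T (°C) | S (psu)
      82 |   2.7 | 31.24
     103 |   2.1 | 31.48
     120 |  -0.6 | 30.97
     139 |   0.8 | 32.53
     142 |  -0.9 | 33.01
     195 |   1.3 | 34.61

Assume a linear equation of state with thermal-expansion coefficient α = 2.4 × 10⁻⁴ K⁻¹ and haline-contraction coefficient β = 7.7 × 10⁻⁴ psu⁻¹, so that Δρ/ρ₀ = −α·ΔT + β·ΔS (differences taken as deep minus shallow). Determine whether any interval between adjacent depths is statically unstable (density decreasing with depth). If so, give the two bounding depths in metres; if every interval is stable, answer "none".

Evaluate Δρ/ρ₀ = −αΔT + βΔS across each adjacent pair:
  82–103 m: −αΔT+βΔS = −(2.4 × 10⁻⁴)(-0.6)+(7.7 × 10⁻⁴)(+0.24) = 3.3 × 10⁻⁴ → stable
  103–120 m: −αΔT+βΔS = −(2.4 × 10⁻⁴)(-2.7)+(7.7 × 10⁻⁴)(-0.51) = 2.6 × 10⁻⁴ → stable
  120–139 m: −αΔT+βΔS = −(2.4 × 10⁻⁴)(+1.4)+(7.7 × 10⁻⁴)(+1.56) = 8.7 × 10⁻⁴ → stable
  139–142 m: −αΔT+βΔS = −(2.4 × 10⁻⁴)(-1.7)+(7.7 × 10⁻⁴)(+0.48) = 7.8 × 10⁻⁴ → stable
  142–195 m: −αΔT+βΔS = −(2.4 × 10⁻⁴)(+2.2)+(7.7 × 10⁻⁴)(+1.60) = 7.0 × 10⁻⁴ → stable
Every interval has Δρ > 0: the column is stably stratified throughout.

none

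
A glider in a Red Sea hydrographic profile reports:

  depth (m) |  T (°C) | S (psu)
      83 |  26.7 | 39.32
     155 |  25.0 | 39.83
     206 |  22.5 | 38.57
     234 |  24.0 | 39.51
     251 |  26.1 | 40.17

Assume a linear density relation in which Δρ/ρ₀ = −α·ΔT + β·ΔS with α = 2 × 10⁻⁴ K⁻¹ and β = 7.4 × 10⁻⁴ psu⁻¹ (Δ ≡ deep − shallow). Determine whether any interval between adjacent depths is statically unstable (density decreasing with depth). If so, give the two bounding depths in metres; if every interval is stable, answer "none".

Evaluate Δρ/ρ₀ = −αΔT + βΔS across each adjacent pair:
  83–155 m: −αΔT+βΔS = −(2 × 10⁻⁴)(-1.7)+(7.4 × 10⁻⁴)(+0.51) = 7.2 × 10⁻⁴ → stable
  155–206 m: −αΔT+βΔS = −(2 × 10⁻⁴)(-2.5)+(7.4 × 10⁻⁴)(-1.26) = -4.3 × 10⁻⁴ → UNSTABLE
  206–234 m: −αΔT+βΔS = −(2 × 10⁻⁴)(+1.5)+(7.4 × 10⁻⁴)(+0.94) = 4.0 × 10⁻⁴ → stable
  234–251 m: −αΔT+βΔS = −(2 × 10⁻⁴)(+2.1)+(7.4 × 10⁻⁴)(+0.66) = 6.8 × 10⁻⁵ → stable
The 155–206 m interval has Δρ < 0: lighter water underlies denser water.

155–206 m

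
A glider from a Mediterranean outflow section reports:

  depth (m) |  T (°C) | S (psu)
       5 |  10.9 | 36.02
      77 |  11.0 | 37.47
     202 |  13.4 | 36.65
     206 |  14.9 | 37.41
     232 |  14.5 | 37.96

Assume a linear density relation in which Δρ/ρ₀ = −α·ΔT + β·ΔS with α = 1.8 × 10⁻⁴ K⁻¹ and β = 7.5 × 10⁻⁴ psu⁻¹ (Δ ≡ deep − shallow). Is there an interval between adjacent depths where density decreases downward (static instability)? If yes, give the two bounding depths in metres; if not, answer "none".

Evaluate Δρ/ρ₀ = −αΔT + βΔS across each adjacent pair:
  5–77 m: −αΔT+βΔS = −(1.8 × 10⁻⁴)(+0.1)+(7.5 × 10⁻⁴)(+1.45) = 1.1 × 10⁻³ → stable
  77–202 m: −αΔT+βΔS = −(1.8 × 10⁻⁴)(+2.4)+(7.5 × 10⁻⁴)(-0.82) = -1.0 × 10⁻³ → UNSTABLE
  202–206 m: −αΔT+βΔS = −(1.8 × 10⁻⁴)(+1.5)+(7.5 × 10⁻⁴)(+0.76) = 3.0 × 10⁻⁴ → stable
  206–232 m: −αΔT+βΔS = −(1.8 × 10⁻⁴)(-0.4)+(7.5 × 10⁻⁴)(+0.55) = 4.8 × 10⁻⁴ → stable
The 77–202 m interval has Δρ < 0: lighter water underlies denser water.

77–202 m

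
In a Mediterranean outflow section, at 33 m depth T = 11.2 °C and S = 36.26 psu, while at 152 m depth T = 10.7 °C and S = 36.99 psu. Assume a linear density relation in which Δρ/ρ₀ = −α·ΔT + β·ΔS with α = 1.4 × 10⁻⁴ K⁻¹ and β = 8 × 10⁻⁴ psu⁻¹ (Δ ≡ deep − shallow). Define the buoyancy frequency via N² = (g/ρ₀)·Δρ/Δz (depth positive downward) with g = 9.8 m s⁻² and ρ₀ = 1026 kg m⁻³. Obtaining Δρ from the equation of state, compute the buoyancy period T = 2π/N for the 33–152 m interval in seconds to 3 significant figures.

ΔT = -0.5 K, ΔS = +0.73 psu (deep − shallow).
Δρ/ρ₀ = −αΔT + βΔS = 7.00 × 10⁻⁵ + 5.84 × 10⁻⁴ = 6.54 × 10⁻⁴, so Δρ ≈ 0.6710 kg m⁻³.
N² = (g/ρ₀)·Δρ/Δz = g·(Δρ/ρ₀)/Δz = 9.8 × 6.54 × 10⁻⁴ / 119 = 5.3859 × 10⁻⁵ s⁻².
N = √(5.3859 × 10⁻⁵) = 7.3389 × 10⁻³ rad s⁻¹ → T = 2π/N = 856.15 s ≈ 856 s.

856 s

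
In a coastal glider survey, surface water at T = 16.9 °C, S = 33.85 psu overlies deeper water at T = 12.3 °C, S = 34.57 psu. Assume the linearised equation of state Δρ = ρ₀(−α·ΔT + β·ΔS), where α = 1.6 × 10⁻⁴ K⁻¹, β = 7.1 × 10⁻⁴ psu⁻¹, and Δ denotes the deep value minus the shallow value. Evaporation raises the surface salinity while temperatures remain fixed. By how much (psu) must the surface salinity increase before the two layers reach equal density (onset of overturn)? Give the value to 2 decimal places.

1.76 psu

Neutral buoyancy requires −α(T_deep − T_surf) + β(S_deep − S_surf′) = 0.
S_surf′ = S_deep − (α/β)·ΔT = 34.57 − (1.6 × 10⁻⁴/7.1 × 10⁻⁴)·(-4.6) = 35.6066 psu.
Increase required: 35.6066 − 33.85 = 1.7566 psu.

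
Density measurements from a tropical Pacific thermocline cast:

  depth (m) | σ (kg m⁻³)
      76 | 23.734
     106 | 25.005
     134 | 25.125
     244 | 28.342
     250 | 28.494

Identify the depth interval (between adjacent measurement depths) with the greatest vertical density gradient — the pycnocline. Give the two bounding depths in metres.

76–106 m

Compute the density gradient over each adjacent pair:
  76–106 m: Δρ/Δz = 1.271/30 = 0.042 kg m⁻⁴
  106–134 m: Δρ/Δz = 0.120/28 = 4.3 × 10⁻³ kg m⁻⁴
  134–244 m: Δρ/Δz = 3.217/110 = 0.029 kg m⁻⁴
  244–250 m: Δρ/Δz = 0.152/6 = 0.025 kg m⁻⁴
The largest gradient is in the 76–106 m interval — the pycnocline.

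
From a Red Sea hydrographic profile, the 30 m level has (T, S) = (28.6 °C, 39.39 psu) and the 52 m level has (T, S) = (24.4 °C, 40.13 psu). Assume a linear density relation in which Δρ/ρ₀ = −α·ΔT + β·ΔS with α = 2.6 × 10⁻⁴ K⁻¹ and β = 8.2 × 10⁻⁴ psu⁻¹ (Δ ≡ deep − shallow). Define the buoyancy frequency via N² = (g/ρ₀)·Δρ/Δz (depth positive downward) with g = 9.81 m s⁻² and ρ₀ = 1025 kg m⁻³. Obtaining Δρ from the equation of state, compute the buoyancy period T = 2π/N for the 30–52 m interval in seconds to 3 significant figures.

228 s

ΔT = -4.2 K, ΔS = +0.74 psu (deep − shallow).
Δρ/ρ₀ = −αΔT + βΔS = 1.092 × 10⁻³ + 6.068 × 10⁻⁴ = 1.6988 × 10⁻³, so Δρ ≈ 1.741 kg m⁻³.
N² = (g/ρ₀)·Δρ/Δz = g·(Δρ/ρ₀)/Δz = 9.81 × 1.6988 × 10⁻³ / 22 = 7.5751 × 10⁻⁴ s⁻².
N = √(7.5751 × 10⁻⁴) = 0.027523 rad s⁻¹ → T = 2π/N = 228.29 s ≈ 228 s.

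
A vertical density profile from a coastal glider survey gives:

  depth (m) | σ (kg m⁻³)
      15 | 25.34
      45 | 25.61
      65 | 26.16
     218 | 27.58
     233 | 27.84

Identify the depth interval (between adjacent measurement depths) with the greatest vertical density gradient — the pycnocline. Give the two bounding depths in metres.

Compute the density gradient over each adjacent pair:
  15–45 m: Δρ/Δz = 0.27/30 = 9.0 × 10⁻³ kg m⁻⁴
  45–65 m: Δρ/Δz = 0.55/20 = 0.028 kg m⁻⁴
  65–218 m: Δρ/Δz = 1.42/153 = 9.3 × 10⁻³ kg m⁻⁴
  218–233 m: Δρ/Δz = 0.26/15 = 0.017 kg m⁻⁴
The largest gradient is in the 45–65 m interval — the pycnocline.

45–65 m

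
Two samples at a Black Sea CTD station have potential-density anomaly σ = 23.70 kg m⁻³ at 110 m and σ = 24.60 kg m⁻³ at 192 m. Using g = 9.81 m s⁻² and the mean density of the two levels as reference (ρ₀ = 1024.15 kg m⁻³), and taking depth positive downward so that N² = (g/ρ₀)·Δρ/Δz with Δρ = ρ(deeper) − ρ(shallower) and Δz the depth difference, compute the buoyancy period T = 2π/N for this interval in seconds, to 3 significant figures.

Δρ = 1024.60 − 1023.70 = 0.90 kg m⁻³ over Δz = 192 − 110 = 82 m.
N² = (9.81/1024.15) × (0.90/82) = 1.0513 × 10⁻⁴ s⁻².
N = √(1.0513 × 10⁻⁴) = 0.010253 rad s⁻¹, so T = 2π/N = 612.81 s ≈ 613 s.

613 s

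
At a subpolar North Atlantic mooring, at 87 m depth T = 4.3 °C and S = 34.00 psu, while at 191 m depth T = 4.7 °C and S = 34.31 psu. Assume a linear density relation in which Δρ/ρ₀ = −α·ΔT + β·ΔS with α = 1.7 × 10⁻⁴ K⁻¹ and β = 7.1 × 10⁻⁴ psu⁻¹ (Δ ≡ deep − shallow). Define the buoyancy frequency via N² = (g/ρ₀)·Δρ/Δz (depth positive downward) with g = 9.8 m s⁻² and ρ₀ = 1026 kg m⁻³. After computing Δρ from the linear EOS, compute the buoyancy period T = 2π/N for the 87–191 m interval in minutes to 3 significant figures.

ΔT = +0.4 K, ΔS = +0.31 psu (deep − shallow).
Δρ/ρ₀ = −αΔT + βΔS = -6.80 × 10⁻⁵ + 2.201 × 10⁻⁴ = 1.521 × 10⁻⁴, so Δρ ≈ 0.1561 kg m⁻³.
N² = (g/ρ₀)·Δρ/Δz = g·(Δρ/ρ₀)/Δz = 9.8 × 1.521 × 10⁻⁴ / 104 = 1.4333 × 10⁻⁵ s⁻².
N = √(1.4333 × 10⁻⁵) = 3.7859 × 10⁻³ rad s⁻¹ → T = 2π/N = 1.6596 × 10³ s = 27.660 min ≈ 27.7 min.

27.7 min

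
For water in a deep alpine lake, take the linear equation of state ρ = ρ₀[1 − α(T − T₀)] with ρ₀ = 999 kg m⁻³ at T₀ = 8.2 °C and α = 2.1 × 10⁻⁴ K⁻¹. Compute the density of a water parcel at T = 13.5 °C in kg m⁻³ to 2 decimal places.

997.89 kg m⁻³

T − T₀ = +5.3 K.
Bracket = 1 − α·(+5.3) = 1 + (-1.113 × 10⁻³) = 0.9988870.
ρ = 999 × 0.9988870 = 997.89 kg m⁻³.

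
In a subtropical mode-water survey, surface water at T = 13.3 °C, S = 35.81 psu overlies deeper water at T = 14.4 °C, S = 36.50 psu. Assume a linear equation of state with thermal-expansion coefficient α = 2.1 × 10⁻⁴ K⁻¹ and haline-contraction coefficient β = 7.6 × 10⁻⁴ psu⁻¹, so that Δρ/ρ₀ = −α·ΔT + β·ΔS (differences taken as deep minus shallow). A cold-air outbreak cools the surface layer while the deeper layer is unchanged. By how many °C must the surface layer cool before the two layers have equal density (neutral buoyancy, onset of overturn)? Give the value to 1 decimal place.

1.4 °C

Neutral buoyancy requires Δρ = 0, i.e. −α(T_deep − T_surf′) + β(S_deep − S_surf) = 0.
T_surf′ = T_deep − (β/α)·ΔS = 14.4 − (7.6 × 10⁻⁴/2.1 × 10⁻⁴)·(+0.69) = 11.903 °C.
Cooling required: 13.3 − (11.903) = 1.397 °C.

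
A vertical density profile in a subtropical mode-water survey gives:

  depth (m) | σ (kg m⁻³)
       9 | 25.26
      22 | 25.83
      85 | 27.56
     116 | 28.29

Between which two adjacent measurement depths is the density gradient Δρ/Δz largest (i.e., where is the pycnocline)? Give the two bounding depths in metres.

9–22 m

Compute the density gradient over each adjacent pair:
  9–22 m: Δρ/Δz = 0.57/13 = 0.044 kg m⁻⁴
  22–85 m: Δρ/Δz = 1.73/63 = 0.027 kg m⁻⁴
  85–116 m: Δρ/Δz = 0.73/31 = 0.024 kg m⁻⁴
The largest gradient is in the 9–22 m interval — the pycnocline.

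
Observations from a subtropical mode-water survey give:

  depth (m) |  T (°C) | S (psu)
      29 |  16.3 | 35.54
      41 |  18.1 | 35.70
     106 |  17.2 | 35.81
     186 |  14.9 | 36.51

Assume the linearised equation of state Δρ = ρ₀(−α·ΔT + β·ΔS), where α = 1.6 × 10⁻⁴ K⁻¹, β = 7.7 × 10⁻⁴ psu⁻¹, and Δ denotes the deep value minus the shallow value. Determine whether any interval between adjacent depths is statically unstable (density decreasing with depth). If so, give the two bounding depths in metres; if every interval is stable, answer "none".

Evaluate Δρ/ρ₀ = −αΔT + βΔS across each adjacent pair:
  29–41 m: −αΔT+βΔS = −(1.6 × 10⁻⁴)(+1.8)+(7.7 × 10⁻⁴)(+0.16) = -1.6 × 10⁻⁴ → UNSTABLE
  41–106 m: −αΔT+βΔS = −(1.6 × 10⁻⁴)(-0.9)+(7.7 × 10⁻⁴)(+0.11) = 2.3 × 10⁻⁴ → stable
  106–186 m: −αΔT+βΔS = −(1.6 × 10⁻⁴)(-2.3)+(7.7 × 10⁻⁴)(+0.70) = 9.1 × 10⁻⁴ → stable
The 29–41 m interval has Δρ < 0: lighter water underlies denser water.

29–41 m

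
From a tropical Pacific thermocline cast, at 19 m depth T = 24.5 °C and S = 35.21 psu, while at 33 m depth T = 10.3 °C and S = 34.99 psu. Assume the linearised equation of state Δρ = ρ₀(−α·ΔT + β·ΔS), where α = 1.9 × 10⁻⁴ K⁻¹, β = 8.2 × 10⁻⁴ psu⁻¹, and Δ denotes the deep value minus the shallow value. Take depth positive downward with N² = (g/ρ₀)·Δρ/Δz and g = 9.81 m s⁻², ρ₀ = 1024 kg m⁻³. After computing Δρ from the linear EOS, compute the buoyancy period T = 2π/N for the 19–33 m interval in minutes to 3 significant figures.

2.49 min

ΔT = -14.2 K, ΔS = -0.22 psu (deep − shallow).
Δρ/ρ₀ = −αΔT + βΔS = 2.698 × 10⁻³ − 1.804 × 10⁻⁴ = 2.5176 × 10⁻³, so Δρ ≈ 2.578 kg m⁻³.
N² = (g/ρ₀)·Δρ/Δz = g·(Δρ/ρ₀)/Δz = 9.81 × 2.5176 × 10⁻³ / 14 = 1.7641 × 10⁻³ s⁻².
N = √(1.7641 × 10⁻³) = 0.042001 rad s⁻¹ → T = 2π/N = 149.60 s = 2.4933 min ≈ 2.49 min.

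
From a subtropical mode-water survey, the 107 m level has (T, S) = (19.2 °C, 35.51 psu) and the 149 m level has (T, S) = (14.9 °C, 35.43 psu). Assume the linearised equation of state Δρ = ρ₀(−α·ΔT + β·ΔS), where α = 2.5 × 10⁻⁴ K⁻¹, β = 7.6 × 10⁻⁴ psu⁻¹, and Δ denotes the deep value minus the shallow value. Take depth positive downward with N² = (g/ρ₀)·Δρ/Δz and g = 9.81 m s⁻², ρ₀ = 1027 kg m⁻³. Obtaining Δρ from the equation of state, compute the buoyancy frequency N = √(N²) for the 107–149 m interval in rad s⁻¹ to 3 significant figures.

ΔT = -4.3 K, ΔS = -0.08 psu (deep − shallow).
Δρ/ρ₀ = −αΔT + βΔS = 1.075 × 10⁻³ − 6.08 × 10⁻⁵ = 1.0142 × 10⁻³, so Δρ ≈ 1.042 kg m⁻³.
N² = (g/ρ₀)·Δρ/Δz = g·(Δρ/ρ₀)/Δz = 9.81 × 1.0142 × 10⁻³ / 42 = 2.3689 × 10⁻⁴ s⁻².
N = √(2.3689 × 10⁻⁴) = 0.015391 rad s⁻¹ ≈ 0.0154 rad s⁻¹.

0.0154 rad s⁻¹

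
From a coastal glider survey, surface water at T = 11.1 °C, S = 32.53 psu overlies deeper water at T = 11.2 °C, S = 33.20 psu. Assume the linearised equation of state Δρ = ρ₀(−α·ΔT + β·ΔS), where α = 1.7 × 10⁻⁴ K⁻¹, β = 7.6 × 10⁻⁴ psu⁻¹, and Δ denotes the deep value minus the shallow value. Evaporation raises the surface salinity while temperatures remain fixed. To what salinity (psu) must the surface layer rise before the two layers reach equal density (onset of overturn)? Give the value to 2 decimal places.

Neutral buoyancy requires −α(T_deep − T_surf) + β(S_deep − S_surf′) = 0.
S_surf′ = S_deep − (α/β)·ΔT = 33.20 − (1.7 × 10⁻⁴/7.6 × 10⁻⁴)·(+0.1) = 33.1776 psu.
Increase required: 33.1776 − 32.53 = 0.6476 psu.

33.18 psu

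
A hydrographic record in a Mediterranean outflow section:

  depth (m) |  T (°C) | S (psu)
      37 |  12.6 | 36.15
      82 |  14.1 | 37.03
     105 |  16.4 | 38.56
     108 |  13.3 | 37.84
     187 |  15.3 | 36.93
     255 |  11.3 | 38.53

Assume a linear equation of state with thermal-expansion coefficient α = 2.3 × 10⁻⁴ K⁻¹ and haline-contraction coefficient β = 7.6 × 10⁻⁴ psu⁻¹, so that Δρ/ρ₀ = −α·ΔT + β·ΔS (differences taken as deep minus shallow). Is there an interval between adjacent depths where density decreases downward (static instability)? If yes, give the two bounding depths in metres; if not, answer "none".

Evaluate Δρ/ρ₀ = −αΔT + βΔS across each adjacent pair:
  37–82 m: −αΔT+βΔS = −(2.3 × 10⁻⁴)(+1.5)+(7.6 × 10⁻⁴)(+0.88) = 3.2 × 10⁻⁴ → stable
  82–105 m: −αΔT+βΔS = −(2.3 × 10⁻⁴)(+2.3)+(7.6 × 10⁻⁴)(+1.53) = 6.3 × 10⁻⁴ → stable
  105–108 m: −αΔT+βΔS = −(2.3 × 10⁻⁴)(-3.1)+(7.6 × 10⁻⁴)(-0.72) = 1.7 × 10⁻⁴ → stable
  108–187 m: −αΔT+βΔS = −(2.3 × 10⁻⁴)(+2.0)+(7.6 × 10⁻⁴)(-0.91) = -1.2 × 10⁻³ → UNSTABLE
  187–255 m: −αΔT+βΔS = −(2.3 × 10⁻⁴)(-4.0)+(7.6 × 10⁻⁴)(+1.60) = 2.1 × 10⁻³ → stable
The 108–187 m interval has Δρ < 0: lighter water underlies denser water.

108–187 m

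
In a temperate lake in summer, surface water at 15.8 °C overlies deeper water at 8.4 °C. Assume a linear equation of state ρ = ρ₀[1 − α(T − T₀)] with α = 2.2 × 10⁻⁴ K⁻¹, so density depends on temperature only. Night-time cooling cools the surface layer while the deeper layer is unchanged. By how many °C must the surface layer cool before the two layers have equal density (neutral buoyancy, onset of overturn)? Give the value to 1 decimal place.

With temperature the only control, equal density requires T_surf′ = T_deep.
T_surf′ = 8.4 °C.
Cooling required: 15.8 − 8.4 = 7.4 °C.

7.4 °C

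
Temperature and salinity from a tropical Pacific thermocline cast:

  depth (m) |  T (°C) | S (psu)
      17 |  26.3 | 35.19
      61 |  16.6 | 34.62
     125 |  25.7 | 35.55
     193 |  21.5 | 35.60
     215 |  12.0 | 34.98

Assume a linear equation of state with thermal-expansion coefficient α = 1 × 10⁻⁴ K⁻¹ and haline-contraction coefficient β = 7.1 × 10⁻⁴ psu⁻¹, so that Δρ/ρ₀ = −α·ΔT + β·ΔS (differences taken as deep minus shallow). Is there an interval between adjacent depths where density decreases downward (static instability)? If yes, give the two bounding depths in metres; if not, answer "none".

Evaluate Δρ/ρ₀ = −αΔT + βΔS across each adjacent pair:
  17–61 m: −αΔT+βΔS = −(1 × 10⁻⁴)(-9.7)+(7.1 × 10⁻⁴)(-0.57) = 5.7 × 10⁻⁴ → stable
  61–125 m: −αΔT+βΔS = −(1 × 10⁻⁴)(+9.1)+(7.1 × 10⁻⁴)(+0.93) = -2.5 × 10⁻⁴ → UNSTABLE
  125–193 m: −αΔT+βΔS = −(1 × 10⁻⁴)(-4.2)+(7.1 × 10⁻⁴)(+0.05) = 4.6 × 10⁻⁴ → stable
  193–215 m: −αΔT+βΔS = −(1 × 10⁻⁴)(-9.5)+(7.1 × 10⁻⁴)(-0.62) = 5.1 × 10⁻⁴ → stable
The 61–125 m interval has Δρ < 0: lighter water underlies denser water.

61–125 m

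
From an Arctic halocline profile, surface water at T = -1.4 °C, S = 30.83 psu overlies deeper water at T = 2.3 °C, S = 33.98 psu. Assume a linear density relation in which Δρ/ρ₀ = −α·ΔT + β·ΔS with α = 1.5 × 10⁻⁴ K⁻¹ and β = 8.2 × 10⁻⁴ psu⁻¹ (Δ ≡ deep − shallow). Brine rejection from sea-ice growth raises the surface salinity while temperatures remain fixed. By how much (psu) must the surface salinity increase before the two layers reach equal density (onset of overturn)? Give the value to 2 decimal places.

Neutral buoyancy requires −α(T_deep − T_surf) + β(S_deep − S_surf′) = 0.
S_surf′ = S_deep − (α/β)·ΔT = 33.98 − (1.5 × 10⁻⁴/8.2 × 10⁻⁴)·(+3.7) = 33.3032 psu.
Increase required: 33.3032 − 30.83 = 2.4732 psu.

2.47 psu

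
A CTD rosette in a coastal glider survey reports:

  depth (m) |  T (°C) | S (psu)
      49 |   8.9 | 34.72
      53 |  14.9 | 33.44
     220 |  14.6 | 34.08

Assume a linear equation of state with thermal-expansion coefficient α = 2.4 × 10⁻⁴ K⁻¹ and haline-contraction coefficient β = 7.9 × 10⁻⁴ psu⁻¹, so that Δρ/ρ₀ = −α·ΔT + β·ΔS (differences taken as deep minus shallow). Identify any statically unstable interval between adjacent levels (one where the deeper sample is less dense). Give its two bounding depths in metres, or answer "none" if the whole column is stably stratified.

Evaluate Δρ/ρ₀ = −αΔT + βΔS across each adjacent pair:
  49–53 m: −αΔT+βΔS = −(2.4 × 10⁻⁴)(+6.0)+(7.9 × 10⁻⁴)(-1.28) = -2.5 × 10⁻³ → UNSTABLE
  53–220 m: −αΔT+βΔS = −(2.4 × 10⁻⁴)(-0.3)+(7.9 × 10⁻⁴)(+0.64) = 5.8 × 10⁻⁴ → stable
The 49–53 m interval has Δρ < 0: lighter water underlies denser water.

49–53 m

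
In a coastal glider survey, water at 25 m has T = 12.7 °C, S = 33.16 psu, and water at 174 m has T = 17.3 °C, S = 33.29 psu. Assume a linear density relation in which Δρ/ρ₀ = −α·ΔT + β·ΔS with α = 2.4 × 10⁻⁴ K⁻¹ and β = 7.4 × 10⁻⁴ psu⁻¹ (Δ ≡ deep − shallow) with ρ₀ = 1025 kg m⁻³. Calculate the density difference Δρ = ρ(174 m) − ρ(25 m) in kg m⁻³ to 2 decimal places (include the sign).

ΔT = +4.6 K, ΔS = +0.13 psu (deep − shallow).
Δρ/ρ₀ = −(2.4 × 10⁻⁴)(+4.6) + (7.4 × 10⁻⁴)(+0.13) = -1.0078 × 10⁻³.
Δρ = 1025 × (-1.0078 × 10⁻³) = -1.03 kg m⁻³.
Negative Δρ: lighter below, statically unstable.

-1.03 kg m⁻³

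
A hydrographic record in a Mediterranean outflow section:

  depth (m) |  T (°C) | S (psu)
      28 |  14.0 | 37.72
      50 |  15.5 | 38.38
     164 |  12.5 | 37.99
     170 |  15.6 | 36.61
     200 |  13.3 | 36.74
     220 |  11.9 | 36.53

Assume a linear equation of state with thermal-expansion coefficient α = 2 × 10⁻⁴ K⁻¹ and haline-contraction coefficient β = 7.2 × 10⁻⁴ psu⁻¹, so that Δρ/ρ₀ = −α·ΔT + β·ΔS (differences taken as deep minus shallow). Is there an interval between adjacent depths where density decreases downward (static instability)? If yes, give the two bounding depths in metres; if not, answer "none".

164–170 m

Evaluate Δρ/ρ₀ = −αΔT + βΔS across each adjacent pair:
  28–50 m: −αΔT+βΔS = −(2 × 10⁻⁴)(+1.5)+(7.2 × 10⁻⁴)(+0.66) = 1.8 × 10⁻⁴ → stable
  50–164 m: −αΔT+βΔS = −(2 × 10⁻⁴)(-3.0)+(7.2 × 10⁻⁴)(-0.39) = 3.2 × 10⁻⁴ → stable
  164–170 m: −αΔT+βΔS = −(2 × 10⁻⁴)(+3.1)+(7.2 × 10⁻⁴)(-1.38) = -1.6 × 10⁻³ → UNSTABLE
  170–200 m: −αΔT+βΔS = −(2 × 10⁻⁴)(-2.3)+(7.2 × 10⁻⁴)(+0.13) = 5.5 × 10⁻⁴ → stable
  200–220 m: −αΔT+βΔS = −(2 × 10⁻⁴)(-1.4)+(7.2 × 10⁻⁴)(-0.21) = 1.3 × 10⁻⁴ → stable
The 164–170 m interval has Δρ < 0: lighter water underlies denser water.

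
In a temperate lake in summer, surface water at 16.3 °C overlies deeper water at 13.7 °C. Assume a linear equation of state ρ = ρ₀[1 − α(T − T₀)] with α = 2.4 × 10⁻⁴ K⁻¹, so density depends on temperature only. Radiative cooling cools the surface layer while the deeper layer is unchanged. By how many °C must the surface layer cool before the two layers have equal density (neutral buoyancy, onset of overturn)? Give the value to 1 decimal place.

With temperature the only control, equal density requires T_surf′ = T_deep.
T_surf′ = 13.7 °C.
Cooling required: 16.3 − 13.7 = 2.6 °C.

2.6 °C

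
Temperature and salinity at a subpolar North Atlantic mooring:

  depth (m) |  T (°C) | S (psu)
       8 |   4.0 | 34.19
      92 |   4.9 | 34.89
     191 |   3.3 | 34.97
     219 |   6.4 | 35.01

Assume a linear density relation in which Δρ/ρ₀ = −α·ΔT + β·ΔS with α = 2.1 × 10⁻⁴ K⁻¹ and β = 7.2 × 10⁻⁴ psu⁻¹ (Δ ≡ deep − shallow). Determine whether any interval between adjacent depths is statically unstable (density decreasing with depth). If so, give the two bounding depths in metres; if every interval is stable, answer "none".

191–219 m

Evaluate Δρ/ρ₀ = −αΔT + βΔS across each adjacent pair:
  8–92 m: −αΔT+βΔS = −(2.1 × 10⁻⁴)(+0.9)+(7.2 × 10⁻⁴)(+0.70) = 3.1 × 10⁻⁴ → stable
  92–191 m: −αΔT+βΔS = −(2.1 × 10⁻⁴)(-1.6)+(7.2 × 10⁻⁴)(+0.08) = 3.9 × 10⁻⁴ → stable
  191–219 m: −αΔT+βΔS = −(2.1 × 10⁻⁴)(+3.1)+(7.2 × 10⁻⁴)(+0.04) = -6.2 × 10⁻⁴ → UNSTABLE
The 191–219 m interval has Δρ < 0: lighter water underlies denser water.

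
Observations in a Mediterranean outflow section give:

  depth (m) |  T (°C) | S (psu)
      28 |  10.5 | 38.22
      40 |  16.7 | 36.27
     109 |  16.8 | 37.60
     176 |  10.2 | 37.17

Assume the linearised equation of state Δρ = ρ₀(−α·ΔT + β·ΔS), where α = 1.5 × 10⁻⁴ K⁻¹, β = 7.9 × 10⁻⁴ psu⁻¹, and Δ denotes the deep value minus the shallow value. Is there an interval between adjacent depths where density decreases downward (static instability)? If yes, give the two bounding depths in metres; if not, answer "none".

28–40 m

Evaluate Δρ/ρ₀ = −αΔT + βΔS across each adjacent pair:
  28–40 m: −αΔT+βΔS = −(1.5 × 10⁻⁴)(+6.2)+(7.9 × 10⁻⁴)(-1.95) = -2.5 × 10⁻³ → UNSTABLE
  40–109 m: −αΔT+βΔS = −(1.5 × 10⁻⁴)(+0.1)+(7.9 × 10⁻⁴)(+1.33) = 1.0 × 10⁻³ → stable
  109–176 m: −αΔT+βΔS = −(1.5 × 10⁻⁴)(-6.6)+(7.9 × 10⁻⁴)(-0.43) = 6.5 × 10⁻⁴ → stable
The 28–40 m interval has Δρ < 0: lighter water underlies denser water.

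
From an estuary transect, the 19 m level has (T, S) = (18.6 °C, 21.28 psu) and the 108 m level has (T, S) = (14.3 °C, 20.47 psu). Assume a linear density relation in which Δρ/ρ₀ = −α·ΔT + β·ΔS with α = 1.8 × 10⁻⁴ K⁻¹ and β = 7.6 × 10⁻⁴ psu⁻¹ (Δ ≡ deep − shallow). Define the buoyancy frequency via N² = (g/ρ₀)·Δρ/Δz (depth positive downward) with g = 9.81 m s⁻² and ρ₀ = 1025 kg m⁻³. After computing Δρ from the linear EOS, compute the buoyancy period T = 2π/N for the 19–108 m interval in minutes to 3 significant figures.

ΔT = -4.3 K, ΔS = -0.81 psu (deep − shallow).
Δρ/ρ₀ = −αΔT + βΔS = 7.74 × 10⁻⁴ − 6.156 × 10⁻⁴ = 1.584 × 10⁻⁴, so Δρ ≈ 0.1624 kg m⁻³.
N² = (g/ρ₀)·Δρ/Δz = g·(Δρ/ρ₀)/Δz = 9.81 × 1.584 × 10⁻⁴ / 89 = 1.7460 × 10⁻⁵ s⁻².
N = √(1.7460 × 10⁻⁵) = 4.1785 × 10⁻³ rad s⁻¹ → T = 2π/N = 1.5037 × 10³ s = 25.062 min ≈ 25.1 min.

25.1 min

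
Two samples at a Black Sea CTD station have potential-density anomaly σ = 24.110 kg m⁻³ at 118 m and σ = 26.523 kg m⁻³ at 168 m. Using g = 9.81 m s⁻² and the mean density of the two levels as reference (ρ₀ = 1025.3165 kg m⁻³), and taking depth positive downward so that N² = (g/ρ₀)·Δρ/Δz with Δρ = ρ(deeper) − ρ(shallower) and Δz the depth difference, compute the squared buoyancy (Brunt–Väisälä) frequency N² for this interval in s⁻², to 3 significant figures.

Δρ = 1026.523 − 1024.110 = 2.413 kg m⁻³ over Δz = 168 − 118 = 50 m.
N² = (9.81/1025.3165) × (2.413/50) = 4.6174 × 10⁻⁴ s⁻² ≈ 4.62 × 10⁻⁴ s⁻².

4.62 × 10⁻⁴ s⁻²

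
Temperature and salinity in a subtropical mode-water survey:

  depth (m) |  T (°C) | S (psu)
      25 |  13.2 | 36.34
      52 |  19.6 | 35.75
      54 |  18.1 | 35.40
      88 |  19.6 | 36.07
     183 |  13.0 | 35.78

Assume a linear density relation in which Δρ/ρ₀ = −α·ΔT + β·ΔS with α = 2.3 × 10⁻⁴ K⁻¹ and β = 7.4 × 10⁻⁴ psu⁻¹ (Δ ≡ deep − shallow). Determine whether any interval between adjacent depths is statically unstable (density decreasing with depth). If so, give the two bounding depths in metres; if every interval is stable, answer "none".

Evaluate Δρ/ρ₀ = −αΔT + βΔS across each adjacent pair:
  25–52 m: −αΔT+βΔS = −(2.3 × 10⁻⁴)(+6.4)+(7.4 × 10⁻⁴)(-0.59) = -1.9 × 10⁻³ → UNSTABLE
  52–54 m: −αΔT+βΔS = −(2.3 × 10⁻⁴)(-1.5)+(7.4 × 10⁻⁴)(-0.35) = 8.6 × 10⁻⁵ → stable
  54–88 m: −αΔT+βΔS = −(2.3 × 10⁻⁴)(+1.5)+(7.4 × 10⁻⁴)(+0.67) = 1.5 × 10⁻⁴ → stable
  88–183 m: −αΔT+βΔS = −(2.3 × 10⁻⁴)(-6.6)+(7.4 × 10⁻⁴)(-0.29) = 1.3 × 10⁻³ → stable
The 25–52 m interval has Δρ < 0: lighter water underlies denser water.

25–52 m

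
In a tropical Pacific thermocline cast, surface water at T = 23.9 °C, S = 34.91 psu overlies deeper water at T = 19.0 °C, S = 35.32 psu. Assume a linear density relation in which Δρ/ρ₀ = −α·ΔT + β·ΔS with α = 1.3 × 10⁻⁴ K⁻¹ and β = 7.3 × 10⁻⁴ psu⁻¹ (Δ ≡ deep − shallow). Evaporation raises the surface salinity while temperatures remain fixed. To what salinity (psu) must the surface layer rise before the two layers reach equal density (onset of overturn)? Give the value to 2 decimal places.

36.19 psu

Neutral buoyancy requires −α(T_deep − T_surf) + β(S_deep − S_surf′) = 0.
S_surf′ = S_deep − (α/β)·ΔT = 35.32 − (1.3 × 10⁻⁴/7.3 × 10⁻⁴)·(-4.9) = 36.1926 psu.
Increase required: 36.1926 − 34.91 = 1.2826 psu.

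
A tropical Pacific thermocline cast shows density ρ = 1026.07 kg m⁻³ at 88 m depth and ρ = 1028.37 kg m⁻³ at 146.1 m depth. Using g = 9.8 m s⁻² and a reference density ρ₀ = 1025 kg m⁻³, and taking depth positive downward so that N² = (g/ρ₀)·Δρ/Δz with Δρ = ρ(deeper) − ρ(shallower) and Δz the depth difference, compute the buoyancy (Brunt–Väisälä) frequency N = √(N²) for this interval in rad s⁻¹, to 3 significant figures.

0.0195 rad s⁻¹

Δρ = 1028.37 − 1026.07 = 2.30 kg m⁻³ over Δz = 146.1 − 88 = 58.1 m.
N² = (9.8/1025) × (2.30/58.1) = 3.7849 × 10⁻⁴ s⁻².
N = √(3.7849 × 10⁻⁴) = 0.019455 rad s⁻¹ ≈ 0.0195 rad s⁻¹.
A positive N² confirms static stability across the interval.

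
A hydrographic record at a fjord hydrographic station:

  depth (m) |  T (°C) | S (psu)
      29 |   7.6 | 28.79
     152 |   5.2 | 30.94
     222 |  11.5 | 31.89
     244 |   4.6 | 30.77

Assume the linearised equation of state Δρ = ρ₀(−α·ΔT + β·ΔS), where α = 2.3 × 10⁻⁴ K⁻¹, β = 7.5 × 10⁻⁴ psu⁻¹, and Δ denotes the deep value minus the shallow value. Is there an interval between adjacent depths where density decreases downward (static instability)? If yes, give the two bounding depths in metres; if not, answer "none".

Evaluate Δρ/ρ₀ = −αΔT + βΔS across each adjacent pair:
  29–152 m: −αΔT+βΔS = −(2.3 × 10⁻⁴)(-2.4)+(7.5 × 10⁻⁴)(+2.15) = 2.2 × 10⁻³ → stable
  152–222 m: −αΔT+βΔS = −(2.3 × 10⁻⁴)(+6.3)+(7.5 × 10⁻⁴)(+0.95) = -7.4 × 10⁻⁴ → UNSTABLE
  222–244 m: −αΔT+βΔS = −(2.3 × 10⁻⁴)(-6.9)+(7.5 × 10⁻⁴)(-1.12) = 7.5 × 10⁻⁴ → stable
The 152–222 m interval has Δρ < 0: lighter water underlies denser water.

152–222 m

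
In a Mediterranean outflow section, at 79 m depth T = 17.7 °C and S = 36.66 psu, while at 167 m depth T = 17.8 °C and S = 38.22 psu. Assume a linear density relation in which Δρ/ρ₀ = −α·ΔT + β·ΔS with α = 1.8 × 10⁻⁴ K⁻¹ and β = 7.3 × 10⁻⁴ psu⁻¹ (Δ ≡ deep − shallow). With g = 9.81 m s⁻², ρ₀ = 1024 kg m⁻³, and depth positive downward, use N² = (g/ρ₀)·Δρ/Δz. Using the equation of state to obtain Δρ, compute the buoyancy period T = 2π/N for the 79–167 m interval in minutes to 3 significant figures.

9.37 min

ΔT = +0.1 K, ΔS = +1.56 psu (deep − shallow).
Δρ/ρ₀ = −αΔT + βΔS = -1.80 × 10⁻⁵ + 1.1388 × 10⁻³ = 1.1208 × 10⁻³, so Δρ ≈ 1.148 kg m⁻³.
N² = (g/ρ₀)·Δρ/Δz = g·(Δρ/ρ₀)/Δz = 9.81 × 1.1208 × 10⁻³ / 88 = 1.2494 × 10⁻⁴ s⁻².
N = √(1.2494 × 10⁻⁴) = 0.011178 rad s⁻¹ → T = 2π/N = 562.10 s = 9.3683 min ≈ 9.37 min.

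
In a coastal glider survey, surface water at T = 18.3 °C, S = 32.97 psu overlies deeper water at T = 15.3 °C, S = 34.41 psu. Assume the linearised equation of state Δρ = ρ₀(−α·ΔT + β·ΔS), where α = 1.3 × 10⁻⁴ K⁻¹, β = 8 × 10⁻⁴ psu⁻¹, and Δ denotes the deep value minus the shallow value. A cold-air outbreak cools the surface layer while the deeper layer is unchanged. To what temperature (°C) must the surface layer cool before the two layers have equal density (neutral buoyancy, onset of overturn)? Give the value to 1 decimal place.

6.4 °C

Neutral buoyancy requires Δρ = 0, i.e. −α(T_deep − T_surf′) + β(S_deep − S_surf) = 0.
T_surf′ = T_deep − (β/α)·ΔS = 15.3 − (8 × 10⁻⁴/1.3 × 10⁻⁴)·(+1.44) = 6.438 °C.
Cooling required: 18.3 − (6.438) = 11.862 °C.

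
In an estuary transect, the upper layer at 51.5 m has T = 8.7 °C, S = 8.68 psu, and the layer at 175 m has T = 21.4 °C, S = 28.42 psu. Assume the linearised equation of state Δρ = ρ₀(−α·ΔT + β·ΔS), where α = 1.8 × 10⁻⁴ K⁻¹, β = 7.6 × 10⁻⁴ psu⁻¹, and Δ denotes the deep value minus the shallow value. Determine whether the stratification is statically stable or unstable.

ΔT = 21.4 − 8.7 = +12.7 K and ΔS = 28.42 − 8.68 = +19.74 psu (deep − shallow).
−αΔT = -2.286 × 10⁻³; βΔS = 0.0150024; sum Δρ/ρ₀ = 0.0127164.
Δρ/ρ₀ > 0, so Δρ > 0: deeper water is denser → statically stable.

stable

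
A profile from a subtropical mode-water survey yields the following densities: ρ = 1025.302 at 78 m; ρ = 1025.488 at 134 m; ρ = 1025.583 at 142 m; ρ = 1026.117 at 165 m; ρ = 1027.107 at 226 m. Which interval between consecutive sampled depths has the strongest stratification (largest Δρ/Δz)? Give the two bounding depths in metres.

142–165 m

Compute the density gradient over each adjacent pair:
  78–134 m: Δρ/Δz = 0.186/56 = 3.3 × 10⁻³ kg m⁻⁴
  134–142 m: Δρ/Δz = 0.095/8 = 0.012 kg m⁻⁴
  142–165 m: Δρ/Δz = 0.534/23 = 0.023 kg m⁻⁴
  165–226 m: Δρ/Δz = 0.990/61 = 0.016 kg m⁻⁴
The largest gradient is in the 142–165 m interval — the pycnocline.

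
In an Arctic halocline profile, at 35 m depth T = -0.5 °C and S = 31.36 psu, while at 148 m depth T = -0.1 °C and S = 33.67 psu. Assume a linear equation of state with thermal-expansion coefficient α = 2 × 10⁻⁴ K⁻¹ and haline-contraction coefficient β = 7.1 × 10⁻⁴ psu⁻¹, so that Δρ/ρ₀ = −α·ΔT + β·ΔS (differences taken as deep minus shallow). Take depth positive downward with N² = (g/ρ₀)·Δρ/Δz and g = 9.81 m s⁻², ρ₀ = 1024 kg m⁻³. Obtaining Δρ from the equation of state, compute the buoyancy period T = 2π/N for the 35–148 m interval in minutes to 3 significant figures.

ΔT = +0.4 K, ΔS = +2.31 psu (deep − shallow).
Δρ/ρ₀ = −αΔT + βΔS = -8.00 × 10⁻⁵ + 1.6401 × 10⁻³ = 1.5601 × 10⁻³, so Δρ ≈ 1.598 kg m⁻³.
N² = (g/ρ₀)·Δρ/Δz = g·(Δρ/ρ₀)/Δz = 9.81 × 1.5601 × 10⁻³ / 113 = 1.3544 × 10⁻⁴ s⁻².
N = √(1.3544 × 10⁻⁴) = 0.011638 rad s⁻¹ → T = 2π/N = 539.89 s = 8.9982 min ≈ 9.00 min.

9.00 min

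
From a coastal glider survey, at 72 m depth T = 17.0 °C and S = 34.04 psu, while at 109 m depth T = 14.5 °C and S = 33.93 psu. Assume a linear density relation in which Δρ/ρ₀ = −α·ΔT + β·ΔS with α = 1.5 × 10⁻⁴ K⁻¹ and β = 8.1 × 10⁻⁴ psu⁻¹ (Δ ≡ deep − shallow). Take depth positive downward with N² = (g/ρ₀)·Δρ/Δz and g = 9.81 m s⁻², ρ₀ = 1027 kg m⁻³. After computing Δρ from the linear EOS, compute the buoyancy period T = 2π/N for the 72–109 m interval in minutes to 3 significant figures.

ΔT = -2.5 K, ΔS = -0.11 psu (deep − shallow).
Δρ/ρ₀ = −αΔT + βΔS = 3.75 × 10⁻⁴ − 8.91 × 10⁻⁵ = 2.859 × 10⁻⁴, so Δρ ≈ 0.2936 kg m⁻³.
N² = (g/ρ₀)·Δρ/Δz = g·(Δρ/ρ₀)/Δz = 9.81 × 2.859 × 10⁻⁴ / 37 = 7.5802 × 10⁻⁵ s⁻².
N = √(7.5802 × 10⁻⁵) = 8.7064 × 10⁻³ rad s⁻¹ → T = 2π/N = 721.67 s = 12.028 min ≈ 12.0 min.

12.0 min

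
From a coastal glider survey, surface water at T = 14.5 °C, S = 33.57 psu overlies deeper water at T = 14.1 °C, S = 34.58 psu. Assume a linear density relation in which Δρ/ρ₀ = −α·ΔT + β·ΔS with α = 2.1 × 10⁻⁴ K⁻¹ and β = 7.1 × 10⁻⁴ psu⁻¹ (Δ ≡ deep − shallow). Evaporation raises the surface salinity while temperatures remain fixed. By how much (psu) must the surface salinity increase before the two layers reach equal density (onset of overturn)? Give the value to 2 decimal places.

1.13 psu

Neutral buoyancy requires −α(T_deep − T_surf) + β(S_deep − S_surf′) = 0.
S_surf′ = S_deep − (α/β)·ΔT = 34.58 − (2.1 × 10⁻⁴/7.1 × 10⁻⁴)·(-0.4) = 34.6983 psu.
Increase required: 34.6983 − 33.57 = 1.1283 psu.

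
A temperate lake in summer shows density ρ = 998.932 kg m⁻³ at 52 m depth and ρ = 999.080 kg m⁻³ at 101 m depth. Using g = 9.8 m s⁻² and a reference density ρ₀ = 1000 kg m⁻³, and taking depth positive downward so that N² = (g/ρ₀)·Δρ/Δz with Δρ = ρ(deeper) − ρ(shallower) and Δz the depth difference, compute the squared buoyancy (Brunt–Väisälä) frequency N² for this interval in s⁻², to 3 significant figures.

Δρ = 999.080 − 998.932 = 0.148 kg m⁻³ over Δz = 101 − 52 = 49 m.
N² = (9.8/1000) × (0.148/49) = 2.9600 × 10⁻⁵ s⁻² ≈ 2.96 × 10⁻⁵ s⁻².

2.96 × 10⁻⁵ s⁻²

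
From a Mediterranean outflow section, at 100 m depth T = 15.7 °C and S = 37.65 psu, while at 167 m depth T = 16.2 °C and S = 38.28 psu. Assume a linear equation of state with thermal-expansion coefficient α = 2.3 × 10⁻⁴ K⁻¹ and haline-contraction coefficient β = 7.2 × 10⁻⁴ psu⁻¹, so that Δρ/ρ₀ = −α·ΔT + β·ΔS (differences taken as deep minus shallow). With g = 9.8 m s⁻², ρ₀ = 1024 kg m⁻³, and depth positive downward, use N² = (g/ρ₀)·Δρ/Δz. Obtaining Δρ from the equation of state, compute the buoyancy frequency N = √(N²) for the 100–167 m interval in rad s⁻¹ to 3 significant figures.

7.04 × 10⁻³ rad s⁻¹

ΔT = +0.5 K, ΔS = +0.63 psu (deep − shallow).
Δρ/ρ₀ = −αΔT + βΔS = -1.15 × 10⁻⁴ + 4.536 × 10⁻⁴ = 3.386 × 10⁻⁴, so Δρ ≈ 0.3467 kg m⁻³.
N² = (g/ρ₀)·Δρ/Δz = g·(Δρ/ρ₀)/Δz = 9.8 × 3.386 × 10⁻⁴ / 67 = 4.9527 × 10⁻⁵ s⁻².
N = √(4.9527 × 10⁻⁵) = 7.0375 × 10⁻³ rad s⁻¹ ≈ 7.04 × 10⁻³ rad s⁻¹.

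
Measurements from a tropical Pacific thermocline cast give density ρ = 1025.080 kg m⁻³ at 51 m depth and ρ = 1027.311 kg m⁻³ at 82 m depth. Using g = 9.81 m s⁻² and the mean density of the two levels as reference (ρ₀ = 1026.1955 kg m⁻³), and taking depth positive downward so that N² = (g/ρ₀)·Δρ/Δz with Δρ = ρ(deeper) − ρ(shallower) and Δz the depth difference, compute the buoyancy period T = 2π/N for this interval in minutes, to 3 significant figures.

Δρ = 1027.311 − 1025.080 = 2.231 kg m⁻³ over Δz = 82 − 51 = 31 m.
N² = (9.81/1026.1955) × (2.231/31) = 6.8798 × 10⁻⁴ s⁻².
N = √(6.8798 × 10⁻⁴) = 0.026229 rad s⁻¹, so T = 2π/N = 239.55 s = 3.9925 min ≈ 3.99 min.

3.99 min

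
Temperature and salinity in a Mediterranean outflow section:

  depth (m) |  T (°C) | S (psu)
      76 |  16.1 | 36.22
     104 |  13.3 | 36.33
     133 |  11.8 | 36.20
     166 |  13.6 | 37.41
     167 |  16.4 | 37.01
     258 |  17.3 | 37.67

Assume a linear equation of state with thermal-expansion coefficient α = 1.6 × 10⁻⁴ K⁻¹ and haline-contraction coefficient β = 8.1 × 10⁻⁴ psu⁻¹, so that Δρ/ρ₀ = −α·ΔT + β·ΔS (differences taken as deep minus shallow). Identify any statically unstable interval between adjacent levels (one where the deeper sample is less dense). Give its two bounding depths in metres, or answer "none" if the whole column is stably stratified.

166–167 m

Evaluate Δρ/ρ₀ = −αΔT + βΔS across each adjacent pair:
  76–104 m: −αΔT+βΔS = −(1.6 × 10⁻⁴)(-2.8)+(8.1 × 10⁻⁴)(+0.11) = 5.4 × 10⁻⁴ → stable
  104–133 m: −αΔT+βΔS = −(1.6 × 10⁻⁴)(-1.5)+(8.1 × 10⁻⁴)(-0.13) = 1.3 × 10⁻⁴ → stable
  133–166 m: −αΔT+βΔS = −(1.6 × 10⁻⁴)(+1.8)+(8.1 × 10⁻⁴)(+1.21) = 6.9 × 10⁻⁴ → stable
  166–167 m: −αΔT+βΔS = −(1.6 × 10⁻⁴)(+2.8)+(8.1 × 10⁻⁴)(-0.40) = -7.7 × 10⁻⁴ → UNSTABLE
  167–258 m: −αΔT+βΔS = −(1.6 × 10⁻⁴)(+0.9)+(8.1 × 10⁻⁴)(+0.66) = 3.9 × 10⁻⁴ → stable
The 166–167 m interval has Δρ < 0: lighter water underlies denser water.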